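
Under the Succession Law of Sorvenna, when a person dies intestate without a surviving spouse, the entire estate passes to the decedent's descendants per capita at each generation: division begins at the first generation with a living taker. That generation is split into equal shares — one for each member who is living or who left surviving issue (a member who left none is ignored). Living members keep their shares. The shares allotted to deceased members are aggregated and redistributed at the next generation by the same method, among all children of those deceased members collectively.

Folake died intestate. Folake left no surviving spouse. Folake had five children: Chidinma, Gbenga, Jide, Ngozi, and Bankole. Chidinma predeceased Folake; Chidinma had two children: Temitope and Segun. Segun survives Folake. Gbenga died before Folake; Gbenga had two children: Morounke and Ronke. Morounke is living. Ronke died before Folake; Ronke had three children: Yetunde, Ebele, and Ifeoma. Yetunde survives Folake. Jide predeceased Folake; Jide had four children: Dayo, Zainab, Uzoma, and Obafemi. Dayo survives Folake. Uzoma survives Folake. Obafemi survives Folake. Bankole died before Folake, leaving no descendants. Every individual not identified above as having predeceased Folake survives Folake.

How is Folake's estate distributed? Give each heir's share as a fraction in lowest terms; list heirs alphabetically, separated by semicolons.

There is no surviving spouse, so the entire estate passes to Folake's descendants per capita at each generation.
At generation 1 (Chidinma, Gbenga, Jide, Ngozi) there are 4 shares of (1)/4 = 1/4 each.
Living: Ngozi — each takes 1/4.
Deceased: Chidinma, Gbenga, and Jide. Their combined 3/4 is pooled and carried to generation 2.
At generation 2 (Temitope, Segun, Morounke, Ronke, Dayo, Zainab, Uzoma, Obafemi) there are 8 shares of (3/4)/8 = 3/32 each.
Living: Temitope, Segun, Morounke, Dayo, Zainab, Uzoma, and Obafemi — each takes 3/32.
Deceased: Ronke. That 3/32 share is carried to generation 3.
At generation 3 (Yetunde, Ebele, Ifeoma) there are 3 shares of (3/32)/3 = 1/32 each.
Living: Yetunde, Ebele, and Ifeoma — each takes 1/32.

Dayo 3/32; Ebele 1/32; Ifeoma 1/32; Morounke 3/32; Ngozi 1/4; Obafemi 3/32; Segun 3/32; Temitope 3/32; Uzoma 3/32; Yetunde 1/32; Zainab 3/32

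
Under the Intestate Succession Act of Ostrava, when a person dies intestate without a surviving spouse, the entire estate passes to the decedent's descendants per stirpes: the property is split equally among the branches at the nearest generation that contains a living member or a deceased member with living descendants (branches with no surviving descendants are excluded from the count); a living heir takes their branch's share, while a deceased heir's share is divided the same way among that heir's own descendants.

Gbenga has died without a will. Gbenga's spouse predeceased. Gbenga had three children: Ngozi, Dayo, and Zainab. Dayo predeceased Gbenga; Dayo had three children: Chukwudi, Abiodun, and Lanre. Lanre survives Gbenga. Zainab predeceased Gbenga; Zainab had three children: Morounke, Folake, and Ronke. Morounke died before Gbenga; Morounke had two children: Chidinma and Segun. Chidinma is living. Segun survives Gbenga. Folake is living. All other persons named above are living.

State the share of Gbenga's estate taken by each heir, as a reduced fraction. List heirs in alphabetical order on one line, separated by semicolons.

There is no surviving spouse, so the entire estate passes to Gbenga's descendants per stirpes.
The estate is divided into 3 equal shares of 1/3 among Ngozi, Dayo, Zainab.
Ngozi is living and takes 1/3.
Dayo predeceased; the 1/3 allotted to Dayo's branch passes to Dayo's issue by representation.
The 1/3 is divided into 3 equal shares of 1/9 among Chukwudi, Abiodun, Lanre.
Chukwudi is living and takes 1/9.
Abiodun is living and takes 1/9.
Lanre is living and takes 1/9.
Zainab predeceased; the 1/3 allotted to Zainab's branch passes to Zainab's issue by representation.
The 1/3 is divided into 3 equal shares of 1/9 among Morounke, Folake, Ronke.
Morounke predeceased; the 1/9 allotted to Morounke's branch passes to Morounke's issue by representation.
The 1/9 is divided into 2 equal shares of 1/18 among Chidinma, Segun.
Chidinma is living and takes 1/18.
Segun is living and takes 1/18.
Folake is living and takes 1/9.
Ronke is living and takes 1/9.

Abiodun 1/9; Chidinma 1/18; Chukwudi 1/9; Folake 1/9; Lanre 1/9; Ngozi 1/3; Ronke 1/9; Segun 1/18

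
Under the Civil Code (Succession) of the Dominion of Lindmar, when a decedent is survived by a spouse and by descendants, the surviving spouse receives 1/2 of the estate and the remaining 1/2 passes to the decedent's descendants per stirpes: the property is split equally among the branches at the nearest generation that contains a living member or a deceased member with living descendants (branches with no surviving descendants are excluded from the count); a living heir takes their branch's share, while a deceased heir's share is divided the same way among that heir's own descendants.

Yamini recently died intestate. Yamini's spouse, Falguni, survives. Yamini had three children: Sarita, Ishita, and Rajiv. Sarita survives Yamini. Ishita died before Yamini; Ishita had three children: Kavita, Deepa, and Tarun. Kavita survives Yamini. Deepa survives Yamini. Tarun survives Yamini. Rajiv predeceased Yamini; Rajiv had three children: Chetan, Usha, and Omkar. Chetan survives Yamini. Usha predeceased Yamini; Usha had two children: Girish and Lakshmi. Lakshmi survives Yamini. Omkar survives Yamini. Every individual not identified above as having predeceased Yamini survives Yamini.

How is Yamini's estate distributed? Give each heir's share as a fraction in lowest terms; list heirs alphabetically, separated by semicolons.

Chetan 1/18; Deepa 1/18; Falguni 1/2; Girish 1/36; Kavita 1/18; Lakshmi 1/36; Omkar 1/18; Sarita 1/6; Tarun 1/18

Falguni, as surviving spouse, takes 1/2.
The remaining 1/2 passes to Yamini's descendants per stirpes.
The 1/2 is divided into 3 equal shares of 1/6 among Sarita, Ishita, Rajiv.
Sarita is living and takes 1/6.
Ishita predeceased; the 1/6 allotted to Ishita's branch passes to Ishita's issue by representation.
The 1/6 is divided into 3 equal shares of 1/18 among Kavita, Deepa, Tarun.
Kavita is living and takes 1/18.
Deepa is living and takes 1/18.
Tarun is living and takes 1/18.
Rajiv predeceased; the 1/6 allotted to Rajiv's branch passes to Rajiv's issue by representation.
The 1/6 is divided into 3 equal shares of 1/18 among Chetan, Usha, Omkar.
Chetan is living and takes 1/18.
Usha predeceased; the 1/18 allotted to Usha's branch passes to Usha's issue by representation.
The 1/18 is divided into 2 equal shares of 1/36 among Girish, Lakshmi.
Girish is living and takes 1/36.
Lakshmi is living and takes 1/36.
Omkar is living and takes 1/18.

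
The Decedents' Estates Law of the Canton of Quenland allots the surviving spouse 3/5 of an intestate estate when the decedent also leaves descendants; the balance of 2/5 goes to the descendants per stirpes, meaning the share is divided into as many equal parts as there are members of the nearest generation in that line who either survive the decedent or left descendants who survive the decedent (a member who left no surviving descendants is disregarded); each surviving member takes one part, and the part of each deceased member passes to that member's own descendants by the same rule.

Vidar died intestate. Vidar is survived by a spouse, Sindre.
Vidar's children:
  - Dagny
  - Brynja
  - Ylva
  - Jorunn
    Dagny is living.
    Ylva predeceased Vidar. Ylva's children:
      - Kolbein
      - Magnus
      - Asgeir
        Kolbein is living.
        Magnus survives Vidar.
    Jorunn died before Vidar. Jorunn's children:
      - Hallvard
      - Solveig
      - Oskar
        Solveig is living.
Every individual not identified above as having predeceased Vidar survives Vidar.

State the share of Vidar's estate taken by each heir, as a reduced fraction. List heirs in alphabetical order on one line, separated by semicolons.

Asgeir 1/30; Brynja 1/10; Dagny 1/10; Hallvard 1/30; Kolbein 1/30; Magnus 1/30; Oskar 1/30; Sindre 3/5; Solveig 1/30

Sindre, as surviving spouse, takes 3/5.
The remaining 2/5 passes to Vidar's descendants per stirpes.
The 2/5 is divided into 4 equal shares of 1/10 among Dagny, Brynja, Ylva, Jorunn.
Dagny is living and takes 1/10.
Brynja is living and takes 1/10.
Ylva predeceased; the 1/10 allotted to Ylva's branch passes to Ylva's issue by representation.
The 1/10 is divided into 3 equal shares of 1/30 among Kolbein, Magnus, Asgeir.
Kolbein is living and takes 1/30.
Magnus is living and takes 1/30.
Asgeir is living and takes 1/30.
Jorunn predeceased; the 1/10 allotted to Jorunn's branch passes to Jorunn's issue by representation.
The 1/10 is divided into 3 equal shares of 1/30 among Hallvard, Solveig, Oskar.
Hallvard is living and takes 1/30.
Solveig is living and takes 1/30.
Oskar is living and takes 1/30.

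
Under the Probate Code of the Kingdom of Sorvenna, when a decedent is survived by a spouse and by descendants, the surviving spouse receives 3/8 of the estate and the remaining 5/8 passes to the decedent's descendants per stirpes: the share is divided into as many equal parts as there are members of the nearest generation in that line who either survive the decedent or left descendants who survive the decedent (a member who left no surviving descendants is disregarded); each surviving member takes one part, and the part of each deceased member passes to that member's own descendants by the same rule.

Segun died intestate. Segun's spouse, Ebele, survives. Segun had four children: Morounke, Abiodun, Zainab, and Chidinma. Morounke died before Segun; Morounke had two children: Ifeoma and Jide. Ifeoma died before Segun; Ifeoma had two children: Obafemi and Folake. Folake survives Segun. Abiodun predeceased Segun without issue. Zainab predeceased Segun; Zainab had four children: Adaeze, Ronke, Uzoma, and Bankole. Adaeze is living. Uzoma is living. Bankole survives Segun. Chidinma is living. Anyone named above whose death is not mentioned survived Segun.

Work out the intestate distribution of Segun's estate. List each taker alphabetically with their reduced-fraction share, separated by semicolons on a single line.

Adaeze 5/96; Bankole 5/96; Chidinma 5/24; Ebele 3/8; Folake 5/96; Jide 5/48; Obafemi 5/96; Ronke 5/96; Uzoma 5/96

Ebele, as surviving spouse, takes 3/8.
The remaining 5/8 passes to Segun's descendants per stirpes.
Abiodun left no surviving issue, so that branch lapses and is disregarded.
The 5/8 is divided into 3 equal shares of 5/24 among Morounke, Zainab, Chidinma.
Morounke predeceased; the 5/24 allotted to Morounke's branch passes to Morounke's issue by representation.
The 5/24 is divided into 2 equal shares of 5/48 among Ifeoma, Jide.
Ifeoma predeceased; the 5/48 allotted to Ifeoma's branch passes to Ifeoma's issue by representation.
The 5/48 is divided into 2 equal shares of 5/96 among Obafemi, Folake.
Obafemi is living and takes 5/96.
Folake is living and takes 5/96.
Jide is living and takes 5/48.
Zainab predeceased; the 5/24 allotted to Zainab's branch passes to Zainab's issue by representation.
The 5/24 is divided into 4 equal shares of 5/96 among Adaeze, Ronke, Uzoma, Bankole.
Adaeze is living and takes 5/96.
Ronke is living and takes 5/96.
Uzoma is living and takes 5/96.
Bankole is living and takes 5/96.
Chidinma is living and takes 5/24.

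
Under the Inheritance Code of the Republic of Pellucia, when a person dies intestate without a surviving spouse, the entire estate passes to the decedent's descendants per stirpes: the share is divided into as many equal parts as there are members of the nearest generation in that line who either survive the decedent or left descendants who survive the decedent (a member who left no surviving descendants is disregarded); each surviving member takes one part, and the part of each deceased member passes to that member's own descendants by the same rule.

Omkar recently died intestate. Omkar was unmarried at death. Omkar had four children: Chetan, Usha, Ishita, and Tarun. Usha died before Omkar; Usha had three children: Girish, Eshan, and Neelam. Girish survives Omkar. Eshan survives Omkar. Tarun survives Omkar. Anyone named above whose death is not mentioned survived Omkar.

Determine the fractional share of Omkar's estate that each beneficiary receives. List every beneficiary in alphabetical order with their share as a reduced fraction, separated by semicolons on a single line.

There is no surviving spouse, so the entire estate passes to Omkar's descendants per stirpes.
The estate is divided into 4 equal shares of 1/4 among Chetan, Usha, Ishita, Tarun.
Chetan is living and takes 1/4.
Usha predeceased; the 1/4 allotted to Usha's branch passes to Usha's issue by representation.
The 1/4 is divided into 3 equal shares of 1/12 among Girish, Eshan, Neelam.
Girish is living and takes 1/12.
Eshan is living and takes 1/12.
Neelam is living and takes 1/12.
Ishita is living and takes 1/4.
Tarun is living and takes 1/4.

Chetan 1/4; Eshan 1/12; Girish 1/12; Ishita 1/4; Neelam 1/12; Tarun 1/4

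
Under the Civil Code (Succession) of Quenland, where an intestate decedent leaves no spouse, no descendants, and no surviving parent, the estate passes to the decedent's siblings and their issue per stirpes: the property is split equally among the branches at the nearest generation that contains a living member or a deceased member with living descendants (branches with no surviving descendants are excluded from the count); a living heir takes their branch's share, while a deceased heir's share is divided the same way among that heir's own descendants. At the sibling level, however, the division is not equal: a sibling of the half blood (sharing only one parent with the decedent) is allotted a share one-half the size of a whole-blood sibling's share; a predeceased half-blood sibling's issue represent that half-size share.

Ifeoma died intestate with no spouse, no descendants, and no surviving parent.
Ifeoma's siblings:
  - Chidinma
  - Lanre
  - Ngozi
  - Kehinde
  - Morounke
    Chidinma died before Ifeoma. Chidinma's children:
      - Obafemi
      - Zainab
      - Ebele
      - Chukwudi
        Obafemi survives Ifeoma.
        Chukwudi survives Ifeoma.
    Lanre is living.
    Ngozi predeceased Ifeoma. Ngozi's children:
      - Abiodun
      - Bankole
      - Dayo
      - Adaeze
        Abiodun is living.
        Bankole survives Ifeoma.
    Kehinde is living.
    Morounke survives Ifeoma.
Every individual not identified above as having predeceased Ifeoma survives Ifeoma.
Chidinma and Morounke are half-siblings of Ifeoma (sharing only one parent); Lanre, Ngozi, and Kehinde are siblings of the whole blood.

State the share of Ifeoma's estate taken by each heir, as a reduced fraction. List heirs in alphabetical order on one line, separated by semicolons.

No spouse, descendants, or parent survives, so the estate passes to Ifeoma's siblings per stirpes.
Half-blood siblings count for one-half the weight of whole-blood siblings at the initial division.
Dividing 1 in proportion to weights (total weight 4): Chidinma (weight 1/2) → 1/8; Lanre (weight 1) → 1/4; Ngozi (weight 1) → 1/4; Kehinde (weight 1) → 1/4; Morounke (weight 1/2) → 1/8.
Chidinma predeceased; the 1/8 allotted to Chidinma's branch passes to Chidinma's issue by representation.
The 1/8 is divided into 4 equal shares of 1/32 among Obafemi, Zainab, Ebele, Chukwudi.
Obafemi is living and takes 1/32.
Zainab is living and takes 1/32.
Ebele is living and takes 1/32.
Chukwudi is living and takes 1/32.
Lanre is living and takes 1/4.
Ngozi predeceased; the 1/4 allotted to Ngozi's branch passes to Ngozi's issue by representation.
The 1/4 is divided into 4 equal shares of 1/16 among Abiodun, Bankole, Dayo, Adaeze.
Abiodun is living and takes 1/16.
Bankole is living and takes 1/16.
Dayo is living and takes 1/16.
Adaeze is living and takes 1/16.
Kehinde is living and takes 1/4.
Morounke is living and takes 1/8.

Abiodun 1/16; Adaeze 1/16; Bankole 1/16; Chukwudi 1/32; Dayo 1/16; Ebele 1/32; Kehinde 1/4; Lanre 1/4; Morounke 1/8; Obafemi 1/32; Zainab 1/32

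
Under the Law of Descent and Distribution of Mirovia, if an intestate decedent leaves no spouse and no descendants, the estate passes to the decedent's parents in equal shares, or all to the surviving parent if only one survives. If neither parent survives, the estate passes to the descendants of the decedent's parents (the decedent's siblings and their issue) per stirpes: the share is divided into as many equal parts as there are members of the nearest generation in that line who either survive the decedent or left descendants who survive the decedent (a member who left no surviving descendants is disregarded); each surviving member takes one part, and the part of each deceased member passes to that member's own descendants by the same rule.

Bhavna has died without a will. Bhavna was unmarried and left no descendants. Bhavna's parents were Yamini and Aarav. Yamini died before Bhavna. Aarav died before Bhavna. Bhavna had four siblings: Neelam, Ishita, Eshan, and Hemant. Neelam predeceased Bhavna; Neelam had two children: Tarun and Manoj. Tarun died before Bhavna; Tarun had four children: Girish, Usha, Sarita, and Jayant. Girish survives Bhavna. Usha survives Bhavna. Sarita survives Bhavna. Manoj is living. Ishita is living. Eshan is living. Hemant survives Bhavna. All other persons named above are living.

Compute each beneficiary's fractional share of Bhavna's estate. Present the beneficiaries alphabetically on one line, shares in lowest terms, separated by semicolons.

Neither parent survives and there are no descendants, so the estate passes to Bhavna's siblings and their issue per stirpes.
The estate is divided into 4 equal shares of 1/4 among Neelam, Ishita, Eshan, Hemant.
Neelam predeceased; the 1/4 allotted to Neelam's branch passes to Neelam's issue by representation.
The 1/4 is divided into 2 equal shares of 1/8 among Tarun, Manoj.
Tarun predeceased; the 1/8 allotted to Tarun's branch passes to Tarun's issue by representation.
The 1/8 is divided into 4 equal shares of 1/32 among Girish, Usha, Sarita, Jayant.
Girish is living and takes 1/32.
Usha is living and takes 1/32.
Sarita is living and takes 1/32.
Jayant is living and takes 1/32.
Manoj is living and takes 1/8.
Ishita is living and takes 1/4.
Eshan is living and takes 1/4.
Hemant is living and takes 1/4.

Eshan 1/4; Girish 1/32; Hemant 1/4; Ishita 1/4; Jayant 1/32; Manoj 1/8; Sarita 1/32; Usha 1/32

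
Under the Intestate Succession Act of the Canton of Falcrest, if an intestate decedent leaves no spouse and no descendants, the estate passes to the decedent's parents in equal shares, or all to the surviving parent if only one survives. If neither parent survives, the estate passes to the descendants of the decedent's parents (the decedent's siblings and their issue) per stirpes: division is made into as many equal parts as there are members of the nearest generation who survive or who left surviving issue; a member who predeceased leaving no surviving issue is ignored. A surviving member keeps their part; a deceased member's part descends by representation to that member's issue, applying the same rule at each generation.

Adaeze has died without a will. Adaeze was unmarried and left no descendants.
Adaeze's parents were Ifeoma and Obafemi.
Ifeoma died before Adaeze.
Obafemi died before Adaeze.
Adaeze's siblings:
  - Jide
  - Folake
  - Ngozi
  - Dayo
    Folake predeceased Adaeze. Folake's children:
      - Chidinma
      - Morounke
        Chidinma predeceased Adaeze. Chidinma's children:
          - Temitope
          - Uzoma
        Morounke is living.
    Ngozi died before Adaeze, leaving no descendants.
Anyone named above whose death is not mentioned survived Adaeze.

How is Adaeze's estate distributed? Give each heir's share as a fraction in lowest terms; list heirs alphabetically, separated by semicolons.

Neither parent survives and there are no descendants, so the estate passes to Adaeze's siblings and their issue per stirpes.
Ngozi left no surviving issue, so that branch lapses and is disregarded.
The estate is divided into 3 equal shares of 1/3 among Jide, Folake, Dayo.
Jide is living and takes 1/3.
Folake predeceased; the 1/3 allotted to Folake's branch passes to Folake's issue by representation.
The 1/3 is divided into 2 equal shares of 1/6 among Chidinma, Morounke.
Chidinma predeceased; the 1/6 allotted to Chidinma's branch passes to Chidinma's issue by representation.
The 1/6 is divided into 2 equal shares of 1/12 among Temitope, Uzoma.
Temitope is living and takes 1/12.
Uzoma is living and takes 1/12.
Morounke is living and takes 1/6.
Dayo is living and takes 1/3.

Dayo 1/3; Jide 1/3; Morounke 1/6; Temitope 1/12; Uzoma 1/12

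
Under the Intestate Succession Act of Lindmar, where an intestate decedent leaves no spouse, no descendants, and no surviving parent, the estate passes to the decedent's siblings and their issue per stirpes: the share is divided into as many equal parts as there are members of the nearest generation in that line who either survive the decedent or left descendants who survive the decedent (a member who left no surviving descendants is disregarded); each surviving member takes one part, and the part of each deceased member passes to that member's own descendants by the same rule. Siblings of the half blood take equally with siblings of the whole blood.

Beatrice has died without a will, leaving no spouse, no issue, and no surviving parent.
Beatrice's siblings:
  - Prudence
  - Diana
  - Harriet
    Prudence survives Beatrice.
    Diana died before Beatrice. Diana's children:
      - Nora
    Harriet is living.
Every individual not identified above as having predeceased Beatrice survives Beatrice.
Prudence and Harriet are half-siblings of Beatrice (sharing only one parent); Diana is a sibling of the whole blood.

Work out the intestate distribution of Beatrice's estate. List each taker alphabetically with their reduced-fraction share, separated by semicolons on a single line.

Harriet 1/3; Nora 1/3; Prudence 1/3

No spouse, descendants, or parent survives, so the estate passes to Beatrice's siblings per stirpes.
Half-blood and whole-blood siblings take equally under the stated rule.
The estate is divided into 3 equal shares of 1/3 among Prudence, Diana, Harriet.
Prudence is living and takes 1/3.
Diana predeceased; the 1/3 allotted to Diana's branch passes to Diana's issue by representation.
Nora is the sole taker at this level and receives the full 1/3.
Harriet is living and takes 1/3.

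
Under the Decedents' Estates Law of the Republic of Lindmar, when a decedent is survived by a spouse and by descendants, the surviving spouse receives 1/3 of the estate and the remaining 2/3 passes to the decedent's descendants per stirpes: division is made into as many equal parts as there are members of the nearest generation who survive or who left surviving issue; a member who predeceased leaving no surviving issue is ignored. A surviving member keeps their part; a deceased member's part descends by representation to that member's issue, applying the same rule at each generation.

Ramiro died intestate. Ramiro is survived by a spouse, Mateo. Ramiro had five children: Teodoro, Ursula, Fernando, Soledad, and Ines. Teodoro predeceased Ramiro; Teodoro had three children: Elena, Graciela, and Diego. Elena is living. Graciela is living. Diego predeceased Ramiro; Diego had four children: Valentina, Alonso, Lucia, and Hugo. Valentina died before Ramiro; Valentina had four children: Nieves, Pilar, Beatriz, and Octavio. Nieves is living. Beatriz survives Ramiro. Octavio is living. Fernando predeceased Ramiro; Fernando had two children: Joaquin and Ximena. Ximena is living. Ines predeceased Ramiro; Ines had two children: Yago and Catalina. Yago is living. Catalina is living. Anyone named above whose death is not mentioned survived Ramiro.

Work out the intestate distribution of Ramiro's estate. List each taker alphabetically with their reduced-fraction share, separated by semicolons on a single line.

Alonso 1/90; Beatriz 1/360; Catalina 1/15; Elena 2/45; Graciela 2/45; Hugo 1/90; Joaquin 1/15; Lucia 1/90; Mateo 1/3; Nieves 1/360; Octavio 1/360; Pilar 1/360; Soledad 2/15; Ursula 2/15; Ximena 1/15; Yago 1/15

Mateo, as surviving spouse, takes 1/3.
The remaining 2/3 passes to Ramiro's descendants per stirpes.
The 2/3 is divided into 5 equal shares of 2/15 among Teodoro, Ursula, Fernando, Soledad, Ines.
Teodoro predeceased; the 2/15 allotted to Teodoro's branch passes to Teodoro's issue by representation.
The 2/15 is divided into 3 equal shares of 2/45 among Elena, Graciela, Diego.
Elena is living and takes 2/45.
Graciela is living and takes 2/45.
Diego predeceased; the 2/45 allotted to Diego's branch passes to Diego's issue by representation.
The 2/45 is divided into 4 equal shares of 1/90 among Valentina, Alonso, Lucia, Hugo.
Valentina predeceased; the 1/90 allotted to Valentina's branch passes to Valentina's issue by representation.
The 1/90 is divided into 4 equal shares of 1/360 among Nieves, Pilar, Beatriz, Octavio.
Nieves is living and takes 1/360.
Pilar is living and takes 1/360.
Beatriz is living and takes 1/360.
Octavio is living and takes 1/360.
Alonso is living and takes 1/90.
Lucia is living and takes 1/90.
Hugo is living and takes 1/90.
Ursula is living and takes 2/15.
Fernando predeceased; the 2/15 allotted to Fernando's branch passes to Fernando's issue by representation.
The 2/15 is divided into 2 equal shares of 1/15 among Joaquin, Ximena.
Joaquin is living and takes 1/15.
Ximena is living and takes 1/15.
Soledad is living and takes 2/15.
Ines predeceased; the 2/15 allotted to Ines's branch passes to Ines's issue by representation.
The 2/15 is divided into 2 equal shares of 1/15 among Yago, Catalina.
Yago is living and takes 1/15.
Catalina is living and takes 1/15.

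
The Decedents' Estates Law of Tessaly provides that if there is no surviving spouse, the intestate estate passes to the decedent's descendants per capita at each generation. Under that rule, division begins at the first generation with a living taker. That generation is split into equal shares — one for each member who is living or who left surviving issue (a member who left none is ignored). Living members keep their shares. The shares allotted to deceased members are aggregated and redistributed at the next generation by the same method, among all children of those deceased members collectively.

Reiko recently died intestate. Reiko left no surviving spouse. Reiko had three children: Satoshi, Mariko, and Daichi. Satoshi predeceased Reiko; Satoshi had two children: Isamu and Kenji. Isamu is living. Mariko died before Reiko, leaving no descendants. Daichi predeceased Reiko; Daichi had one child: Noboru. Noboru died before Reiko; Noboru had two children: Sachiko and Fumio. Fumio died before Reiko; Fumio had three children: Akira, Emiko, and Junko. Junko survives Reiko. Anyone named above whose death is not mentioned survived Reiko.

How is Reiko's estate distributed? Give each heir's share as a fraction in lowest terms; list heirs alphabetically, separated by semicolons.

Akira 1/18; Emiko 1/18; Isamu 1/3; Junko 1/18; Kenji 1/3; Sachiko 1/6

There is no surviving spouse, so the entire estate passes to Reiko's descendants per capita at each generation.
No one at generation 1 (Satoshi, Daichi) is living; moving to the next generation.
At generation 2 (Isamu, Kenji, Noboru) there are 3 shares of (1)/3 = 1/3 each.
Living: Isamu and Kenji — each takes 1/3.
Deceased: Noboru. That 1/3 share is carried to generation 3.
At generation 3 (Sachiko, Fumio) there are 2 shares of (1/3)/2 = 1/6 each.
Living: Sachiko — each takes 1/6.
Deceased: Fumio. That 1/6 share is carried to generation 4.
At generation 4 (Akira, Emiko, Junko) there are 3 shares of (1/6)/3 = 1/18 each.
Living: Akira, Emiko, and Junko — each takes 1/18.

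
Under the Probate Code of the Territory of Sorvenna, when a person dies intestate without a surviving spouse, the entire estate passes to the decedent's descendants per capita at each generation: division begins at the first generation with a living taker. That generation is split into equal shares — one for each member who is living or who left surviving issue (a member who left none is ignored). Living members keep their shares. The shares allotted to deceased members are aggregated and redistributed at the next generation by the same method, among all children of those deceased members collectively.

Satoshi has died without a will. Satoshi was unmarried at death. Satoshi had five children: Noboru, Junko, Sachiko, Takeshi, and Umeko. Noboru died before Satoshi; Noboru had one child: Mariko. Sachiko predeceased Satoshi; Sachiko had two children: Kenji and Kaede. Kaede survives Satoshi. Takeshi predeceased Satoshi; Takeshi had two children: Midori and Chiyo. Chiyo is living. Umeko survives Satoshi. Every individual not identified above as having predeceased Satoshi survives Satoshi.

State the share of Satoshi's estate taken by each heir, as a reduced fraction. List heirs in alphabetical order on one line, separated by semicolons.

There is no surviving spouse, so the entire estate passes to Satoshi's descendants per capita at each generation.
At generation 1 (Noboru, Junko, Sachiko, Takeshi, Umeko) there are 5 shares of (1)/5 = 1/5 each.
Living: Junko and Umeko — each takes 1/5.
Deceased: Noboru, Sachiko, and Takeshi. Their combined 3/5 is pooled and carried to generation 2.
At generation 2 (Mariko, Kenji, Kaede, Midori, Chiyo) there are 5 shares of (3/5)/5 = 3/25 each.
Living: Mariko, Kenji, Kaede, Midori, and Chiyo — each takes 3/25.

Chiyo 3/25; Junko 1/5; Kaede 3/25; Kenji 3/25; Mariko 3/25; Midori 3/25; Umeko 1/5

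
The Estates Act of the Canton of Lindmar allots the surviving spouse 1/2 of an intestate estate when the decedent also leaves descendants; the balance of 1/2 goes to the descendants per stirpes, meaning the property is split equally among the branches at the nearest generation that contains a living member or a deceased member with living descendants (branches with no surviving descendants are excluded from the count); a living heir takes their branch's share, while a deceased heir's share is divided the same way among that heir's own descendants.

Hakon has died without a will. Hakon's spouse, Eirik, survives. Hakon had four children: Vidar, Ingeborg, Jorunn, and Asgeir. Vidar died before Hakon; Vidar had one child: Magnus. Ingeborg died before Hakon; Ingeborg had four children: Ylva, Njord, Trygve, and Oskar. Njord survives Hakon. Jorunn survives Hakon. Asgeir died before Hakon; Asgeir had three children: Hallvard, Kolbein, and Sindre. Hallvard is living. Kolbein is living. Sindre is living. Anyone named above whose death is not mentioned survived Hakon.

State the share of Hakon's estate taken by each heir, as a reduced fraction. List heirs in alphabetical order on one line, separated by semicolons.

Eirik, as surviving spouse, takes 1/2.
The remaining 1/2 passes to Hakon's descendants per stirpes.
The 1/2 is divided into 4 equal shares of 1/8 among Vidar, Ingeborg, Jorunn, Asgeir.
Vidar predeceased; the 1/8 allotted to Vidar's branch passes to Vidar's issue by representation.
Magnus is the sole taker at this level and receives the full 1/8.
Ingeborg predeceased; the 1/8 allotted to Ingeborg's branch passes to Ingeborg's issue by representation.
The 1/8 is divided into 4 equal shares of 1/32 among Ylva, Njord, Trygve, Oskar.
Ylva is living and takes 1/32.
Njord is living and takes 1/32.
Trygve is living and takes 1/32.
Oskar is living and takes 1/32.
Jorunn is living and takes 1/8.
Asgeir predeceased; the 1/8 allotted to Asgeir's branch passes to Asgeir's issue by representation.
The 1/8 is divided into 3 equal shares of 1/24 among Hallvard, Kolbein, Sindre.
Hallvard is living and takes 1/24.
Kolbein is living and takes 1/24.
Sindre is living and takes 1/24.

Eirik 1/2; Hallvard 1/24; Jorunn 1/8; Kolbein 1/24; Magnus 1/8; Njord 1/32; Oskar 1/32; Sindre 1/24; Trygve 1/32; Ylva 1/32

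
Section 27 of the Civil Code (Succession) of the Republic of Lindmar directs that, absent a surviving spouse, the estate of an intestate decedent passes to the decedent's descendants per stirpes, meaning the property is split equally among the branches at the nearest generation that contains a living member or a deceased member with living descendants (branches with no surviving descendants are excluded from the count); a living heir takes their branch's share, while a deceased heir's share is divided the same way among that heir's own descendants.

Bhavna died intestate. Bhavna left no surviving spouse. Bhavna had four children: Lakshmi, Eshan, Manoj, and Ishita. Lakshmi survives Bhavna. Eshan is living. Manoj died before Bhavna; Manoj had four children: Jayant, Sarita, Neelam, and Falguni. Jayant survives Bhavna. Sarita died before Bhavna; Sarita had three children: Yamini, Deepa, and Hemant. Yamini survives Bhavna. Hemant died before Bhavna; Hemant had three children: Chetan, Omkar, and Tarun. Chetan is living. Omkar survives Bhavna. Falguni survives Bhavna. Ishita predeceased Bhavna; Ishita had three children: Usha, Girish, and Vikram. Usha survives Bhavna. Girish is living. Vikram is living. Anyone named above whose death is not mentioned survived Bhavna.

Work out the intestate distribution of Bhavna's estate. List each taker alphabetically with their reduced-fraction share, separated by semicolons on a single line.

There is no surviving spouse, so the entire estate passes to Bhavna's descendants per stirpes.
The estate is divided into 4 equal shares of 1/4 among Lakshmi, Eshan, Manoj, Ishita.
Lakshmi is living and takes 1/4.
Eshan is living and takes 1/4.
Manoj predeceased; the 1/4 allotted to Manoj's branch passes to Manoj's issue by representation.
The 1/4 is divided into 4 equal shares of 1/16 among Jayant, Sarita, Neelam, Falguni.
Jayant is living and takes 1/16.
Sarita predeceased; the 1/16 allotted to Sarita's branch passes to Sarita's issue by representation.
The 1/16 is divided into 3 equal shares of 1/48 among Yamini, Deepa, Hemant.
Yamini is living and takes 1/48.
Deepa is living and takes 1/48.
Hemant predeceased; the 1/48 allotted to Hemant's branch passes to Hemant's issue by representation.
The 1/48 is divided into 3 equal shares of 1/144 among Chetan, Omkar, Tarun.
Chetan is living and takes 1/144.
Omkar is living and takes 1/144.
Tarun is living and takes 1/144.
Neelam is living and takes 1/16.
Falguni is living and takes 1/16.
Ishita predeceased; the 1/4 allotted to Ishita's branch passes to Ishita's issue by representation.
The 1/4 is divided into 3 equal shares of 1/12 among Usha, Girish, Vikram.
Usha is living and takes 1/12.
Girish is living and takes 1/12.
Vikram is living and takes 1/12.

Chetan 1/144; Deepa 1/48; Eshan 1/4; Falguni 1/16; Girish 1/12; Jayant 1/16; Lakshmi 1/4; Neelam 1/16; Omkar 1/144; Tarun 1/144; Usha 1/12; Vikram 1/12; Yamini 1/48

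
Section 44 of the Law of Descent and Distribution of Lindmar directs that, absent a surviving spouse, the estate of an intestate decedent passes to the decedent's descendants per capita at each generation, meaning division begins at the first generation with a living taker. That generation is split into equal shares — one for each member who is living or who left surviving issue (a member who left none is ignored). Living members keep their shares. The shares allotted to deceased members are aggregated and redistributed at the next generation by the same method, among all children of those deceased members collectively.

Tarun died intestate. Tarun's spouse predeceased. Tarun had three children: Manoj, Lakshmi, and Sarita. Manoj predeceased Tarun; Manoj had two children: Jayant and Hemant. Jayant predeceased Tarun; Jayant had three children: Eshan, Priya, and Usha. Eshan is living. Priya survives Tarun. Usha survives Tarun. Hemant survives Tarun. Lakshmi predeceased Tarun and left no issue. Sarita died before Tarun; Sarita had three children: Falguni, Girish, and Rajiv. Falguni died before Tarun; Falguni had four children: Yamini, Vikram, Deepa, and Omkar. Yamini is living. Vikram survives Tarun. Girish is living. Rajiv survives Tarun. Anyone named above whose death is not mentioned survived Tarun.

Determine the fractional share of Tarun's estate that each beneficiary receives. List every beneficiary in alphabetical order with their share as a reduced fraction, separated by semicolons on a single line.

Deepa 2/35; Eshan 2/35; Girish 1/5; Hemant 1/5; Omkar 2/35; Priya 2/35; Rajiv 1/5; Usha 2/35; Vikram 2/35; Yamini 2/35

There is no surviving spouse, so the entire estate passes to Tarun's descendants per capita at each generation.
No one at generation 1 (Manoj, Sarita) is living; moving to the next generation.
At generation 2 (Jayant, Hemant, Falguni, Girish, Rajiv) there are 5 shares of (1)/5 = 1/5 each.
Living: Hemant, Girish, and Rajiv — each takes 1/5.
Deceased: Jayant and Falguni. Their combined 2/5 is pooled and carried to generation 3.
At generation 3 (Eshan, Priya, Usha, Yamini, Vikram, Deepa, Omkar) there are 7 shares of (2/5)/7 = 2/35 each.
Living: Eshan, Priya, Usha, Yamini, Vikram, Deepa, and Omkar — each takes 2/35.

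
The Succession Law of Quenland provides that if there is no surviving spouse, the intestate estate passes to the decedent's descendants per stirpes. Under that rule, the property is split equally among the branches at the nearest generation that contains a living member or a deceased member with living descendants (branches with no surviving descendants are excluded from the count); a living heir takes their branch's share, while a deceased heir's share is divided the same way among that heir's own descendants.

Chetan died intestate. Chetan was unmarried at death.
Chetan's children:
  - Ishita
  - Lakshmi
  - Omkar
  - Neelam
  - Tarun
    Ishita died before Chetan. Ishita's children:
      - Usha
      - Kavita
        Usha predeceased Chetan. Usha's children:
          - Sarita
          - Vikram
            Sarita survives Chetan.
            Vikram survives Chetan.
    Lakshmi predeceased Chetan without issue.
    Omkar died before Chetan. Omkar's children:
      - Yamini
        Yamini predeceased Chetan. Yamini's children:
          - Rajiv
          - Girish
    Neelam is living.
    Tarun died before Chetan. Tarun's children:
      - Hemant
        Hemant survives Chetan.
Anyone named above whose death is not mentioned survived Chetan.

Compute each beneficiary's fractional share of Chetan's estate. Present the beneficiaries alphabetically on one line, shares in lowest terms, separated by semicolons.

Girish 1/8; Hemant 1/4; Kavita 1/8; Neelam 1/4; Rajiv 1/8; Sarita 1/16; Vikram 1/16

There is no surviving spouse, so the entire estate passes to Chetan's descendants per stirpes.
Lakshmi left no surviving issue, so that branch lapses and is disregarded.
The estate is divided into 4 equal shares of 1/4 among Ishita, Omkar, Neelam, Tarun.
Ishita predeceased; the 1/4 allotted to Ishita's branch passes to Ishita's issue by representation.
The 1/4 is divided into 2 equal shares of 1/8 among Usha, Kavita.
Usha predeceased; the 1/8 allotted to Usha's branch passes to Usha's issue by representation.
The 1/8 is divided into 2 equal shares of 1/16 among Sarita, Vikram.
Sarita is living and takes 1/16.
Vikram is living and takes 1/16.
Kavita is living and takes 1/8.
Omkar predeceased; the 1/4 allotted to Omkar's branch passes to Omkar's issue by representation.
Yamini's line is the sole branch at this level, so the full 1/4 passes to Yamini's issue by representation.
The 1/4 is divided into 2 equal shares of 1/8 among Rajiv, Girish.
Rajiv is living and takes 1/8.
Girish is living and takes 1/8.
Neelam is living and takes 1/4.
Tarun predeceased; the 1/4 allotted to Tarun's branch passes to Tarun's issue by representation.
Hemant is the sole taker at this level and receives the full 1/4.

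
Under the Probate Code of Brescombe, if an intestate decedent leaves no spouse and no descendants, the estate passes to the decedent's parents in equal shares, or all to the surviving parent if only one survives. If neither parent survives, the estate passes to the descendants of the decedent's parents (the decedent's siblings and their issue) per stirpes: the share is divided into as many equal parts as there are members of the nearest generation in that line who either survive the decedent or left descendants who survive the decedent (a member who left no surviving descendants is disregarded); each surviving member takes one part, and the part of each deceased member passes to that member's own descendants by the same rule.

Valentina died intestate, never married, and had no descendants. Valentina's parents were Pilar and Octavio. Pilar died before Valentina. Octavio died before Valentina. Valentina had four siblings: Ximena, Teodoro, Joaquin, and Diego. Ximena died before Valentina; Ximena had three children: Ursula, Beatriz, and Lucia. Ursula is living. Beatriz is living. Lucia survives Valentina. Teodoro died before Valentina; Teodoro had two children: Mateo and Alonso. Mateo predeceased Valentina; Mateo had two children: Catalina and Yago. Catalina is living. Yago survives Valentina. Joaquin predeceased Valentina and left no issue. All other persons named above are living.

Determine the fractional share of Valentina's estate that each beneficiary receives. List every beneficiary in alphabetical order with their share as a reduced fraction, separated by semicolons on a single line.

Neither parent survives and there are no descendants, so the estate passes to Valentina's siblings and their issue per stirpes.
Joaquin left no surviving issue, so that branch lapses and is disregarded.
The estate is divided into 3 equal shares of 1/3 among Ximena, Teodoro, Diego.
Ximena predeceased; the 1/3 allotted to Ximena's branch passes to Ximena's issue by representation.
The 1/3 is divided into 3 equal shares of 1/9 among Ursula, Beatriz, Lucia.
Ursula is living and takes 1/9.
Beatriz is living and takes 1/9.
Lucia is living and takes 1/9.
Teodoro predeceased; the 1/3 allotted to Teodoro's branch passes to Teodoro's issue by representation.
The 1/3 is divided into 2 equal shares of 1/6 among Mateo, Alonso.
Mateo predeceased; the 1/6 allotted to Mateo's branch passes to Mateo's issue by representation.
The 1/6 is divided into 2 equal shares of 1/12 among Catalina, Yago.
Catalina is living and takes 1/12.
Yago is living and takes 1/12.
Alonso is living and takes 1/6.
Diego is living and takes 1/3.

Alonso 1/6; Beatriz 1/9; Catalina 1/12; Diego 1/3; Lucia 1/9; Ursula 1/9; Yago 1/12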